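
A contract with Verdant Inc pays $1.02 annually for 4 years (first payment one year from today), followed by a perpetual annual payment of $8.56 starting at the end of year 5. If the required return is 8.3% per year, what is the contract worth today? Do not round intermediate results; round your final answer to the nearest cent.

$78.32

PV of 4-year annuity: $1.02 × [1 − (1+0.083)^−4] / 0.083 = 3.35593
Perpetuity value at year 4: $8.56 / 0.083 = 103.13253
PV of perpetuity: 103.13253 / (1+0.083)^4 = 74.96902
Total PV = 3.35593 + 74.96902 = 78.32495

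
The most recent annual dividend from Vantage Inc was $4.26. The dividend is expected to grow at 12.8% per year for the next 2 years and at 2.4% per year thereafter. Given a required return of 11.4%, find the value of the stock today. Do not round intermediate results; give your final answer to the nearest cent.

D_1 = 4.80528
D_2 = 5.42036
Terminal value at year 2: TV = D_2×(1+g_2)/(r−g_2) = 5.55044/0.09 = 61.67160
P_0 = D_1/(1+r)^1 + D_2/(1+r)^2 + TV/(1+r)^2
    = 4.31354 + 4.36775 + 49.69525 = 58.37653

$58.38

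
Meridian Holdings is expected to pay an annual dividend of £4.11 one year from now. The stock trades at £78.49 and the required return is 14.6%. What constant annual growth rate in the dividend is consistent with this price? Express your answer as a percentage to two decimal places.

P = D₁/(r−g) ⇒ g = r − D₁/P = 0.146 − £4.11/£78.49 = 0.093637

9.36%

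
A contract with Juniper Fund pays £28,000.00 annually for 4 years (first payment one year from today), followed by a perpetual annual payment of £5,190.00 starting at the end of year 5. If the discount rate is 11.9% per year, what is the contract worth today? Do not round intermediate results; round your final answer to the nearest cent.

PV of 4-year annuity: £28,000.00 × [1 − (1+0.119)^−4] / 0.119 = 85225.20913
Perpetuity value at year 4: £5,190.00 / 0.119 = 43613.44538
PV of perpetuity: 43613.44538 / (1+0.119)^4 = 27816.34411
Total PV = 85225.20913 + 27816.34411 = 113041.55324

£113041.55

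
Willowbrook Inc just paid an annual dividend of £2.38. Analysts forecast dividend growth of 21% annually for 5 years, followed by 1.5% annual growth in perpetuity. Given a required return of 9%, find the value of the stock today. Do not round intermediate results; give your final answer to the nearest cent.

£70.75

D_1 = 2.87980
D_2 = 3.48456
D_3 = 4.21632
D_4 = 5.10174
D_5 = 6.17311
Terminal value at year 5: TV = D_5×(1+g_2)/(r−g_2) = 6.26570/0.075 = 83.54272
P_0 = D_1/(1+r)^1 + D_2/(1+r)^2 + D_3/(1+r)^3 + D_4/(1+r)^4 + D_5/(1+r)^5 + TV/(1+r)^5
    = 2.64202 + 2.93288 + 3.25577 + 3.61420 + 4.01210 + 54.29703 = 70.75400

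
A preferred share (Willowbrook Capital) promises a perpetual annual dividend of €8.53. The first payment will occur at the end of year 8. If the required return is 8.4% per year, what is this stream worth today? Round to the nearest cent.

€57.74

Value at end of year 7: C / r = €8.53 / 0.084 = €101.5476
Discount to today: PV = €101.5476 / (1 + 0.084)^7 = €101.5476 / 1.758754 = €57.74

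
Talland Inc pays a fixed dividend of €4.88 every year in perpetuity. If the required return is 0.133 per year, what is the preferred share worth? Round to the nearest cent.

Level perpetuity: PV = C / r = €4.88 / 0.133 = €36.69

€36.69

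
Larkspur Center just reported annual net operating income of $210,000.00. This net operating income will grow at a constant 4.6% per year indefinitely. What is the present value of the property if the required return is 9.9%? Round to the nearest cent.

$4144528.30

D₁ = D₀ × (1 + g) = $210,000.00 × 1.046 = $219,660.0000
Growing perpetuity: P = D₁ / (r − g) = $219,660.0000 / (0.099 − 0.046) = $4,144,528.30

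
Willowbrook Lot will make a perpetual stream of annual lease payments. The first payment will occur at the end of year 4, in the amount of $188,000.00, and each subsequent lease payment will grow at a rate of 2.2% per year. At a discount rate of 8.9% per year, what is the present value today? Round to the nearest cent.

Value at end of year 3: C₁ / (r − g) = $188,000.00 / (0.089 − 0.022) = $2,805,970.1493
Discount to today: PV = $2,805,970.1493 / (1 + 0.089)^3 = $2,805,970.1493 / 1.291468 = $2,172,698.21

$2172698.21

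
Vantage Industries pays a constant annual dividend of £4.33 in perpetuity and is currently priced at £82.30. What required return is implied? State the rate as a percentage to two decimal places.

5.26%

P = C/r ⇒ r = C/P = £4.33/£82.30 = 0.052612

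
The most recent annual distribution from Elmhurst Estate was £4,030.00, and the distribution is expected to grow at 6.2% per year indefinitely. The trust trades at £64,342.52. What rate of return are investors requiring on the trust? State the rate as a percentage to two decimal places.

12.85%

D₁ = £4,030.00 × 1.062 = £4,279.8600
P = D₁/(r − g) ⇒ r = D₁/P + g = £4,279.8600/£64,342.52 + 0.062 = 0.066517 + 0.062 = 0.128517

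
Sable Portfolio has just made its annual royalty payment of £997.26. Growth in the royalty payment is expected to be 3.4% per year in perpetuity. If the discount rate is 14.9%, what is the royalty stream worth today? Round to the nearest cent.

£8966.67

D₁ = D₀ × (1 + g) = £997.26 × 1.034 = £1,031.1668
Growing perpetuity: P = D₁ / (r − g) = £1,031.1668 / (0.149 − 0.034) = £8,966.67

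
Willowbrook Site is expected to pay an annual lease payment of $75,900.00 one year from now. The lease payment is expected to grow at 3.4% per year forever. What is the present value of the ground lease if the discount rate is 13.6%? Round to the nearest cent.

$744117.65

Growing perpetuity: P = D₁ / (r − g) = $75,900.0000 / (0.136 − 0.034) = $744,117.65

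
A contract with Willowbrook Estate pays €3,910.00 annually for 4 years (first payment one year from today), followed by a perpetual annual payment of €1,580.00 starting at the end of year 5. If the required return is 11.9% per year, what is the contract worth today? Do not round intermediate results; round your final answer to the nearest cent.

PV of 4-year annuity: €3,910.00 × [1 − (1+0.119)^−4] / 0.119 = 11901.09170
Perpetuity value at year 4: €1,580.00 / 0.119 = 13277.31092
PV of perpetuity: 13277.31092 / (1+0.119)^4 = 8468.17412
Total PV = 11901.09170 + 8468.17412 = 20369.26583

€20369.27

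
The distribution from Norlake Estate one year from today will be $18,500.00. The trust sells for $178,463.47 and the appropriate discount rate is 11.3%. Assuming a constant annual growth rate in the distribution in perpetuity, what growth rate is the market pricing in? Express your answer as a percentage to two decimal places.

P = D₁/(r−g) ⇒ g = r − D₁/P = 0.113 − $18,500.00/$178,463.47 = 0.009337

0.93%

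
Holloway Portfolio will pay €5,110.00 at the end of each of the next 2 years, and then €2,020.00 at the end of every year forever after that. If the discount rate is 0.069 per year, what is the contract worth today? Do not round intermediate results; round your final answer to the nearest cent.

PV of 2-year annuity: €5,110.00 × [1 − (1+0.069)^−2] / 0.069 = 9251.79456
Perpetuity value at year 2: €2,020.00 / 0.069 = 29275.36232
PV of perpetuity: 29275.36232 / (1+0.069)^2 = 25618.09715
Total PV = 9251.79456 + 25618.09715 = 34869.89171

€34869.89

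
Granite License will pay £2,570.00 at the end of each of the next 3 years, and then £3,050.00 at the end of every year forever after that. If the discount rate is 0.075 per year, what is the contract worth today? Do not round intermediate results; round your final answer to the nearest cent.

£39418.41

PV of 3-year annuity: £2,570.00 × [1 − (1+0.075)^−3] / 0.075 = 6683.35115
Perpetuity value at year 3: £3,050.00 / 0.075 = 40666.66667
PV of perpetuity: 40666.66667 / (1+0.075)^3 = 32735.06316
Total PV = 6683.35115 + 32735.06316 = 39418.41431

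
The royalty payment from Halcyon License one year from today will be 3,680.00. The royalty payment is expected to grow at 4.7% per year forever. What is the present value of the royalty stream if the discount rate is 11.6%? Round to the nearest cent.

53333.33

Growing perpetuity: P = D₁ / (r − g) = 3,680.0000 / (0.116 − 0.047) = 53,333.33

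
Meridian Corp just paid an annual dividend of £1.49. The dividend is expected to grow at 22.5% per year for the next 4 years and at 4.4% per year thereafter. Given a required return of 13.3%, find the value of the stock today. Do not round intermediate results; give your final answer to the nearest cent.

£31.16

D_1 = 1.82525
D_2 = 2.23593
D_3 = 2.73902
D_4 = 3.35529
Terminal value at year 4: TV = D_4×(1+g_2)/(r−g_2) = 3.50293/0.089 = 39.35873
P_0 = D_1/(1+r)^1 + D_2/(1+r)^2 + D_3/(1+r)^3 + D_4/(1+r)^4 + TV/(1+r)^4
    = 1.61099 + 1.74180 + 1.88324 + 2.03616 + 23.88479 = 31.15697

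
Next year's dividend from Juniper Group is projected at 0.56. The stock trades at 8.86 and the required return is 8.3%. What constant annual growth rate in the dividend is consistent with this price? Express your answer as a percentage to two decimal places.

P = D₁/(r−g) ⇒ g = r − D₁/P = 0.083 − 0.56/8.86 = 0.019795

1.98%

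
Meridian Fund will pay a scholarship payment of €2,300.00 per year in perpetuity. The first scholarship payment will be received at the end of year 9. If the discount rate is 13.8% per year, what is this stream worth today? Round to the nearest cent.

€5925.30

Value at end of year 8: C / r = €2,300.00 / 0.138 = €16,666.6667
Discount to today: PV = €16,666.6667 / (1 + 0.138)^8 = €16,666.6667 / 2.812795 = €5,925.30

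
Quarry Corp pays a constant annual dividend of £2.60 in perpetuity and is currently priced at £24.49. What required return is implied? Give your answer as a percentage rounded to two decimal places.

P = C/r ⇒ r = C/P = £2.60/£24.49 = 0.106166

10.62%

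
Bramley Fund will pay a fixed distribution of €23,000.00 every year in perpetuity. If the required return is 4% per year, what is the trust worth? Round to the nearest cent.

€575000.00

Level perpetuity: PV = C / r = €23,000.00 / 0.04 = €575,000.00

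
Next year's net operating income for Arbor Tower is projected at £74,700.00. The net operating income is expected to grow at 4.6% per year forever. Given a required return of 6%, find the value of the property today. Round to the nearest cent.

Growing perpetuity: P = D₁ / (r − g) = £74,700.0000 / (0.06 − 0.046) = £5,335,714.29

£5335714.29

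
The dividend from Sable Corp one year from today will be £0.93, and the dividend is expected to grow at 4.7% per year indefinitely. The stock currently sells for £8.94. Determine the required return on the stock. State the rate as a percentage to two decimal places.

P = D₁/(r − g) ⇒ r = D₁/P + g = £0.9300/£8.94 + 0.047 = 0.104027 + 0.047 = 0.151027

15.10%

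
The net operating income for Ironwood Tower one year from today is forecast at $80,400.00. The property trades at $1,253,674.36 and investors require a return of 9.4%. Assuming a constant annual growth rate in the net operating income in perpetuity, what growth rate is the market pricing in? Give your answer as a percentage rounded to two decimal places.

P = D₁/(r−g) ⇒ g = r − D₁/P = 0.094 − $80,400.00/$1,253,674.36 = 0.029869

2.99%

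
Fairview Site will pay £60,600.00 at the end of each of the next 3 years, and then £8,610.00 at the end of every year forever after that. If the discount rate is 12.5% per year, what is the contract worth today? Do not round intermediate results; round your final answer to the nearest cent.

£192686.09

PV of 3-year annuity: £60,600.00 × [1 − (1+0.125)^−3] / 0.125 = 144309.46502
Perpetuity value at year 3: £8,610.00 / 0.125 = 68880.00000
PV of perpetuity: 68880.00000 / (1+0.125)^3 = 48376.62551
Total PV = 144309.46502 + 48376.62551 = 192686.09053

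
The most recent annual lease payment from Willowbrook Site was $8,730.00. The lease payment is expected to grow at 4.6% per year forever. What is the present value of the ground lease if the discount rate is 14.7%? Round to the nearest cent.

$90411.68

D₁ = D₀ × (1 + g) = $8,730.00 × 1.046 = $9,131.5800
Growing perpetuity: P = D₁ / (r − g) = $9,131.5800 / (0.147 − 0.046) = $90,411.68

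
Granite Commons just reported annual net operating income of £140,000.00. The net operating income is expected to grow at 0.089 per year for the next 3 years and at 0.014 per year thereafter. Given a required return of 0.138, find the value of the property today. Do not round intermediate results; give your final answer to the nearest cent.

£1388089.84

D_1 = 152460.00000
D_2 = 166028.94000
D_3 = 180805.51566
Terminal value at year 3: TV = D_3×(1+g_2)/(r−g_2) = 183336.79288/0.124 = 1478522.52322
P_0 = D_1/(1+r)^1 + D_2/(1+r)^2 + D_3/(1+r)^3 + TV/(1+r)^3
    = 133971.88049 + 128203.31973 + 122683.14164 + 1003231.49698 = 1388089.83885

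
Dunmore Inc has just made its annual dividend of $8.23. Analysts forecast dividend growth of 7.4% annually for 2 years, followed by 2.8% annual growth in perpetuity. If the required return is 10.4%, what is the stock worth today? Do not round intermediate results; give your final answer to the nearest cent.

D_1 = 8.83902
D_2 = 9.49311
Terminal value at year 2: TV = D_2×(1+g_2)/(r−g_2) = 9.75891/0.076 = 128.40677
P_0 = D_1/(1+r)^1 + D_2/(1+r)^2 + TV/(1+r)^2
    = 8.00636 + 7.78879 + 105.35370 = 121.14885

$121.15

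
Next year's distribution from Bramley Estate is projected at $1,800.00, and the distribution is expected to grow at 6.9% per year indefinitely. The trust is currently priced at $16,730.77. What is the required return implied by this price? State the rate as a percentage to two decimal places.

P = D₁/(r − g) ⇒ r = D₁/P + g = $1,800.0000/$16,730.77 + 0.069 = 0.107586 + 0.069 = 0.176586

17.66%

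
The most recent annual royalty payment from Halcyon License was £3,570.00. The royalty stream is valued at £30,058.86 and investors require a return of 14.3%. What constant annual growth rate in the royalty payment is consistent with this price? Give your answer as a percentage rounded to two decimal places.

P = D₀(1+g)/(r−g) ⇒ P(r−g) = D₀(1+g) ⇒ g(P+D₀) = P·r − D₀
g = (P·r − D₀)/(P + D₀) = (£30,058.86×0.143 − £3,570.00) / (£30,058.86 + £3,570.00) = 0.021660

2.17%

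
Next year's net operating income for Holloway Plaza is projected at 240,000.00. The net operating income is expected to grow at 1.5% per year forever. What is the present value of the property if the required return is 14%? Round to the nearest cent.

Growing perpetuity: P = D₁ / (r − g) = 240,000.0000 / (0.14 − 0.015) = 1,920,000.00

1920000.00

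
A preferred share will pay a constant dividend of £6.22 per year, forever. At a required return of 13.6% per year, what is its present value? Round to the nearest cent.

Level perpetuity: PV = C / r = £6.22 / 0.136 = £45.74

£45.74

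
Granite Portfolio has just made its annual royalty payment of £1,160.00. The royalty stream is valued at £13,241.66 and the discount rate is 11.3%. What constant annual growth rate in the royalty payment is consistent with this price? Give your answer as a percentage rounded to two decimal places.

2.34%

P = D₀(1+g)/(r−g) ⇒ P(r−g) = D₀(1+g) ⇒ g(P+D₀) = P·r − D₀
g = (P·r − D₀)/(P + D₀) = (£13,241.66×0.113 − £1,160.00) / (£13,241.66 + £1,160.00) = 0.023352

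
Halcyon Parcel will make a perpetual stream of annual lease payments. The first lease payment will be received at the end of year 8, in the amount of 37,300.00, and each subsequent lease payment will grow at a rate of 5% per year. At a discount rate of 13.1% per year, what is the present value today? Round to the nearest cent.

194529.55

Value at end of year 7: C₁ / (r − g) = 37,300.00 / (0.131 − 0.05) = 460,493.8272
Discount to today: PV = 460,493.8272 / (1 + 0.131)^7 = 460,493.8272 / 2.367218 = 194,529.55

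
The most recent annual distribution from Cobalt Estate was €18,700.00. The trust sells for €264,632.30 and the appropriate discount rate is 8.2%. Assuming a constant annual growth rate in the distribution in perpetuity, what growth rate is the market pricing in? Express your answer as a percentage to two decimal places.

P = D₀(1+g)/(r−g) ⇒ P(r−g) = D₀(1+g) ⇒ g(P+D₀) = P·r − D₀
g = (P·r − D₀)/(P + D₀) = (€264,632.30×0.082 − €18,700.00) / (€264,632.30 + €18,700.00) = 0.010588

1.06%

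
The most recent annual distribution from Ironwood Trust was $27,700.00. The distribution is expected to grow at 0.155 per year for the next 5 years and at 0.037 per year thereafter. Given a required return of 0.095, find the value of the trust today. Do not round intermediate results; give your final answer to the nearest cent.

$809651.20

D_1 = 31993.50000
D_2 = 36952.49250
D_3 = 42680.12884
D_4 = 49295.54881
D_5 = 56936.35887
Terminal value at year 5: TV = D_5×(1+g_2)/(r−g_2) = 59043.00415/0.058 = 1017982.83018
P_0 = D_1/(1+r)^1 + D_2/(1+r)^2 + D_3/(1+r)^3 + D_4/(1+r)^4 + D_5/(1+r)^5 + TV/(1+r)^5
    = 29217.80822 + 30818.78401 + 32507.48451 + 34288.71653 + 36167.55032 + 646650.85652 = 809651.20010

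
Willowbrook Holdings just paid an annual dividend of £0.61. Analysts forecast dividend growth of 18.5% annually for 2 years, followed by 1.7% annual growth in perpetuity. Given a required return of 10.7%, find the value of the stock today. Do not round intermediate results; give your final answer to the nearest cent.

D_1 = 0.72285
D_2 = 0.85658
Terminal value at year 2: TV = D_2×(1+g_2)/(r−g_2) = 0.87114/0.09 = 9.67932
P_0 = D_1/(1+r)^1 + D_2/(1+r)^2 + TV/(1+r)^2
    = 0.65298 + 0.69899 + 7.89859 = 9.25056

£9.25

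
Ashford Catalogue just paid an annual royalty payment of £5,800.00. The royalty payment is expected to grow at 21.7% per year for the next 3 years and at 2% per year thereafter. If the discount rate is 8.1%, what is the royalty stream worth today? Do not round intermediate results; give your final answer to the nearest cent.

£160543.19

D_1 = 7058.60000
D_2 = 8590.31620
D_3 = 10454.41482
Terminal value at year 3: TV = D_3×(1+g_2)/(r−g_2) = 10663.50311/0.061 = 174811.52642
P_0 = D_1/(1+r)^1 + D_2/(1+r)^2 + D_3/(1+r)^3 + TV/(1+r)^3
    = 6529.69473 + 7351.19194 + 8276.04125 + 138386.26345 = 160543.19135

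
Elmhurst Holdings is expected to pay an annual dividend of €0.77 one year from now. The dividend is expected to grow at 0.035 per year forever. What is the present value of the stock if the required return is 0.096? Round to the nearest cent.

€12.62

Growing perpetuity: P = D₁ / (r − g) = €0.7700 / (0.096 − 0.035) = €12.62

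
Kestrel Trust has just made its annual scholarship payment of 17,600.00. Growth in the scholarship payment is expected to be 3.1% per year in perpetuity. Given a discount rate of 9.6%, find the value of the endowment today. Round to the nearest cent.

279163.08

D₁ = D₀ × (1 + g) = 17,600.00 × 1.031 = 18,145.6000
Growing perpetuity: P = D₁ / (r − g) = 18,145.6000 / (0.096 − 0.031) = 279,163.08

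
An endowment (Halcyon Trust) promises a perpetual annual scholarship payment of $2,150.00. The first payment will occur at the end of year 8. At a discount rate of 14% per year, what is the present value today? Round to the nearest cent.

Value at end of year 7: C / r = $2,150.00 / 0.14 = $15,357.1429
Discount to today: PV = $15,357.1429 / (1 + 0.14)^7 = $15,357.1429 / 2.502269 = $6,137.29

$6137.29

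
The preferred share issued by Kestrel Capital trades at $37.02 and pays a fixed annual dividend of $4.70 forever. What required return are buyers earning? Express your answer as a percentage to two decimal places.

P = C/r ⇒ r = C/P = $4.70/$37.02 = 0.126958

12.70%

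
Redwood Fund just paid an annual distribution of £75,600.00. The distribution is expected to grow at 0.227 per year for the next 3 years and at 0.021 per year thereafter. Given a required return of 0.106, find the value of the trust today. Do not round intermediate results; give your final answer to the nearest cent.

D_1 = 92761.20000
D_2 = 113817.99240
D_3 = 139654.67667
Terminal value at year 3: TV = D_3×(1+g_2)/(r−g_2) = 142587.42488/0.085 = 1677499.11629
P_0 = D_1/(1+r)^1 + D_2/(1+r)^2 + D_3/(1+r)^3 + TV/(1+r)^3
    = 83870.88608 + 93046.63401 + 103226.23864 + 1239929.28996 = 1520073.04868

£1520073.05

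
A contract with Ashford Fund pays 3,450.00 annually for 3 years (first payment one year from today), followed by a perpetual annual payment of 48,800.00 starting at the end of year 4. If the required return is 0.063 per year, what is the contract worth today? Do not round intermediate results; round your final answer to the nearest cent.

PV of 3-year annuity: 3,450.00 × [1 − (1+0.063)^−3] / 0.063 = 9170.94320
Perpetuity value at year 3: 48,800.00 / 0.063 = 774603.17460
PV of perpetuity: 774603.17460 / (1+0.063)^3 = 644880.84763
Total PV = 9170.94320 + 644880.84763 = 654051.79083

654051.79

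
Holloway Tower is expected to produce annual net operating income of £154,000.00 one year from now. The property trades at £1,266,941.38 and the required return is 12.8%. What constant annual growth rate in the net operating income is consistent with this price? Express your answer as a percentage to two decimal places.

P = D₁/(r−g) ⇒ g = r − D₁/P = 0.128 − £154,000.00/£1,266,941.38 = 0.006447

0.64%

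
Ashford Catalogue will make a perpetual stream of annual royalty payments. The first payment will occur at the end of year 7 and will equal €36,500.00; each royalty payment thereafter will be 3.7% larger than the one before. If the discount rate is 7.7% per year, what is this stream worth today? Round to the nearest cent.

Value at end of year 6: C₁ / (r − g) = €36,500.00 / (0.077 − 0.037) = €912,500.0000
Discount to today: PV = €912,500.0000 / (1 + 0.077)^6 = €912,500.0000 / 1.560609 = €584,707.48

€584707.48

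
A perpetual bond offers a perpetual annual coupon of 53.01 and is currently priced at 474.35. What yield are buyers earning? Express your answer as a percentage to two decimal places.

11.18%

P = C/r ⇒ r = C/P = 53.01/474.35 = 0.111753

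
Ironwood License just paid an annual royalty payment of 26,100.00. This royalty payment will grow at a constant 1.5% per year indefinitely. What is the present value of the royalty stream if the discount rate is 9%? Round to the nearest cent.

353220.00

D₁ = D₀ × (1 + g) = 26,100.00 × 1.015 = 26,491.5000
Growing perpetuity: P = D₁ / (r − g) = 26,491.5000 / (0.09 − 0.015) = 353,220.00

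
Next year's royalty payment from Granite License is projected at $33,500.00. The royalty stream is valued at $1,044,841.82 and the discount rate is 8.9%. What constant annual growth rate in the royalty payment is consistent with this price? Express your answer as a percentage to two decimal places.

P = D₁/(r−g) ⇒ g = r − D₁/P = 0.089 − $33,500.00/$1,044,841.82 = 0.056938

5.69%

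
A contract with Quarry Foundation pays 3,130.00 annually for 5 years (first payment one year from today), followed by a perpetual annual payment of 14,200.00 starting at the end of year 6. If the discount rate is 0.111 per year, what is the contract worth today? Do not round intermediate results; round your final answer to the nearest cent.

87117.06

PV of 5-year annuity: 3,130.00 × [1 − (1+0.111)^−5] / 0.111 = 11539.11627
Perpetuity value at year 5: 14,200.00 / 0.111 = 127927.92793
PV of perpetuity: 127927.92793 / (1+0.111)^5 = 75577.94358
Total PV = 11539.11627 + 75577.94358 = 87117.05985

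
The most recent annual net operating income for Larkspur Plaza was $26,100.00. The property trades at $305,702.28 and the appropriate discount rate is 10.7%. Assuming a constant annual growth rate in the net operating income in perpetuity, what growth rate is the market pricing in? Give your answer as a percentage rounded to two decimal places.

1.99%

P = D₀(1+g)/(r−g) ⇒ P(r−g) = D₀(1+g) ⇒ g(P+D₀) = P·r − D₀
g = (P·r − D₀)/(P + D₀) = ($305,702.28×0.107 − $26,100.00) / ($305,702.28 + $26,100.00) = 0.019922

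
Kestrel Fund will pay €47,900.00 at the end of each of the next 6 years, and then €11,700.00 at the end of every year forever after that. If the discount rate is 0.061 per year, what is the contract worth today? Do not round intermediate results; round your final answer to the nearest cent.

€369252.51

PV of 6-year annuity: €47,900.00 × [1 − (1+0.061)^−6] / 0.061 = 234801.60652
Perpetuity value at year 6: €11,700.00 / 0.061 = 191803.27869
PV of perpetuity: 191803.27869 / (1+0.061)^6 = 134450.90298
Total PV = 234801.60652 + 134450.90298 = 369252.50950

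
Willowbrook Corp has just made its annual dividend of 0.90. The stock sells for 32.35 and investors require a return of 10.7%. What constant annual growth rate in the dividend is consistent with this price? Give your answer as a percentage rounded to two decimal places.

P = D₀(1+g)/(r−g) ⇒ P(r−g) = D₀(1+g) ⇒ g(P+D₀) = P·r − D₀
g = (P·r − D₀)/(P + D₀) = (32.35×0.107 − 0.90) / (32.35 + 0.90) = 0.077036

7.70%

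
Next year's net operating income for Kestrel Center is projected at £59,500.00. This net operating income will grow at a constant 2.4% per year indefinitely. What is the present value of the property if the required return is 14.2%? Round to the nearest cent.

£504237.29

Growing perpetuity: P = D₁ / (r − g) = £59,500.0000 / (0.142 − 0.024) = £504,237.29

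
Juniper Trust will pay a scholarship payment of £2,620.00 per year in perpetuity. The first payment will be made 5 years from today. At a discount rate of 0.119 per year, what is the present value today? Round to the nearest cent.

Value at end of year 4: C / r = £2,620.00 / 0.119 = £22,016.8067
Discount to today: PV = £22,016.8067 / (1 + 0.119)^4 = £22,016.8067 / 1.567907 = £14,042.16

£14042.16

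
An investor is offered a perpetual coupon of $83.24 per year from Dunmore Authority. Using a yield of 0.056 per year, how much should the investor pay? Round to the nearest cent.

Level perpetuity: PV = C / r = $83.24 / 0.056 = $1,486.43

$1486.43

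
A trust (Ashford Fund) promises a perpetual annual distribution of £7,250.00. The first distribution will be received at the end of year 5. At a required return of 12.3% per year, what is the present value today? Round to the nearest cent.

Value at end of year 4: C / r = £7,250.00 / 0.123 = £58,943.0894
Discount to today: PV = £58,943.0894 / (1 + 0.123)^4 = £58,943.0894 / 1.590446 = £37,060.72

£37060.72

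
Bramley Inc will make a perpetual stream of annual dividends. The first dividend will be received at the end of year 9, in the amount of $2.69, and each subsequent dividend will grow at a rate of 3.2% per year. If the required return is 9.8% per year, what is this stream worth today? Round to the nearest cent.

Value at end of year 8: C₁ / (r − g) = $2.69 / (0.098 − 0.032) = $40.7576
Discount to today: PV = $40.7576 / (1 + 0.098)^8 = $40.7576 / 2.112607 = $19.29

$19.29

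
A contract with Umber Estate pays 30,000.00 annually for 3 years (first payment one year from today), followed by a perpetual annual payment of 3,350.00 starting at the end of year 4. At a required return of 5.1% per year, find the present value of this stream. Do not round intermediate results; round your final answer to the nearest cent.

138125.06

PV of 3-year annuity: 30,000.00 × [1 − (1+0.051)^−3] / 0.051 = 81544.59717
Perpetuity value at year 3: 3,350.00 / 0.051 = 65686.27451
PV of perpetuity: 65686.27451 / (1+0.051)^3 = 56580.46116
Total PV = 81544.59717 + 56580.46116 = 138125.05833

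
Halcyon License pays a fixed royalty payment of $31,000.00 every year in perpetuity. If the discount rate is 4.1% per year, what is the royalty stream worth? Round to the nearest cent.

Level perpetuity: PV = C / r = $31,000.00 / 0.041 = $756,097.56

$756097.56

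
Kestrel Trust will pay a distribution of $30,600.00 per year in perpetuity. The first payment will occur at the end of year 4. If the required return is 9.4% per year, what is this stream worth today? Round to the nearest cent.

Value at end of year 3: C / r = $30,600.00 / 0.094 = $325,531.9149
Discount to today: PV = $325,531.9149 / (1 + 0.094)^3 = $325,531.9149 / 1.309339 = $248,623.17

$248623.17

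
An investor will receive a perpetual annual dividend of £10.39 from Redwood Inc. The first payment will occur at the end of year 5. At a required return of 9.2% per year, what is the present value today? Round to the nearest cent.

Value at end of year 4: C / r = £10.39 / 0.092 = £112.9348
Discount to today: PV = £112.9348 / (1 + 0.092)^4 = £112.9348 / 1.421970 = £79.42

£79.42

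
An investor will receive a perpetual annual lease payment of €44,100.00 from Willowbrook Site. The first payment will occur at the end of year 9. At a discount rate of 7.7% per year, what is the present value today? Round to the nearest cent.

Value at end of year 8: C / r = €44,100.00 / 0.077 = €572,727.2727
Discount to today: PV = €572,727.2727 / (1 + 0.077)^8 = €572,727.2727 / 1.810196 = €316,389.63

€316389.63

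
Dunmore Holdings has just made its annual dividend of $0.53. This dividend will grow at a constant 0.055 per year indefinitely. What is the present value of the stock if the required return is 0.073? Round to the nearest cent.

D₁ = D₀ × (1 + g) = $0.53 × 1.055 = $0.5592
Growing perpetuity: P = D₁ / (r − g) = $0.5592 / (0.073 − 0.055) = $31.06

$31.06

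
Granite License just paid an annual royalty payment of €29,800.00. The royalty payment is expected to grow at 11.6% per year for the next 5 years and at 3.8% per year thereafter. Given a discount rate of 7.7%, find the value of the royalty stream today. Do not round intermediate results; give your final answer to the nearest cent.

€1113516.41

D_1 = 33256.80000
D_2 = 37114.58880
D_3 = 41419.88110
D_4 = 46224.58731
D_5 = 51586.63944
Terminal value at year 5: TV = D_5×(1+g_2)/(r−g_2) = 53546.93173/0.039 = 1372998.24961
P_0 = D_1/(1+r)^1 + D_2/(1+r)^2 + D_3/(1+r)^3 + D_4/(1+r)^4 + D_5/(1+r)^5 + TV/(1+r)^5
    = 30879.10864 + 31997.29363 + 33155.97000 + 34356.60401 + 35600.71502 + 947526.72279 = 1113516.41408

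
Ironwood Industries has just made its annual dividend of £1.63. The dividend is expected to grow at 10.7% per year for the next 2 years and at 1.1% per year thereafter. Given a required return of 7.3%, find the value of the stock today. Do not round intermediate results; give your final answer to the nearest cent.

D_1 = 1.80441
D_2 = 1.99748
Terminal value at year 2: TV = D_2×(1+g_2)/(r−g_2) = 2.01945/0.062 = 32.57184
P_0 = D_1/(1+r)^1 + D_2/(1+r)^2 + TV/(1+r)^2
    = 1.68165 + 1.73494 + 28.29065 = 31.70723

£31.71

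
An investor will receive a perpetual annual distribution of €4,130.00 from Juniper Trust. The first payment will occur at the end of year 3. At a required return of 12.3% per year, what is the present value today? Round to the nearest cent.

€26624.74

Value at end of year 2: C / r = €4,130.00 / 0.123 = €33,577.2358
Discount to today: PV = €33,577.2358 / (1 + 0.123)^2 = €33,577.2358 / 1.261129 = €26,624.74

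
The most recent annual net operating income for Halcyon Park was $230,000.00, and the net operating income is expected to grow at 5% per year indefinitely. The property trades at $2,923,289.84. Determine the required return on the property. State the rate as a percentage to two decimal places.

13.26%

D₁ = $230,000.00 × 1.05 = $241,500.0000
P = D₁/(r − g) ⇒ r = D₁/P + g = $241,500.0000/$2,923,289.84 + 0.05 = 0.082612 + 0.05 = 0.132612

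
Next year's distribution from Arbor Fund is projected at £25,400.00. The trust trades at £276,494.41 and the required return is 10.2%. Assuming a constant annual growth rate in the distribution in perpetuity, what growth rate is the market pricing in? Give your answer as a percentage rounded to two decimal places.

P = D₁/(r−g) ⇒ g = r − D₁/P = 0.102 − £25,400.00/£276,494.41 = 0.010136

1.01%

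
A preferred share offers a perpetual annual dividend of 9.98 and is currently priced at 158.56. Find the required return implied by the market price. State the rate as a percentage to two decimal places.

P = C/r ⇒ r = C/P = 9.98/158.56 = 0.062941

6.29%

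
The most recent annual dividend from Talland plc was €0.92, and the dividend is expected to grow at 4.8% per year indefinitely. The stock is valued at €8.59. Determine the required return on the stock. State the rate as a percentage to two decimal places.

D₁ = €0.92 × 1.048 = €0.9642
P = D₁/(r − g) ⇒ r = D₁/P + g = €0.9642/€8.59 + 0.048 = 0.112242 + 0.048 = 0.160242

16.02%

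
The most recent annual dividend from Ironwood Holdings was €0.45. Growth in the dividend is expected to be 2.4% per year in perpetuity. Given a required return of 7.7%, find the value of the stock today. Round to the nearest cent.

D₁ = D₀ × (1 + g) = €0.45 × 1.024 = €0.4608
Growing perpetuity: P = D₁ / (r − g) = €0.4608 / (0.077 − 0.024) = €8.69

€8.69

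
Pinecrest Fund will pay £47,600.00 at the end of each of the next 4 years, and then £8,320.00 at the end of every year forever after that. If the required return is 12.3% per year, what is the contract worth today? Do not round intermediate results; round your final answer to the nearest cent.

£186199.44

PV of 4-year annuity: £47,600.00 × [1 − (1+0.123)^−4] / 0.123 = 143669.06385
Perpetuity value at year 4: £8,320.00 / 0.123 = 67642.27642
PV of perpetuity: 67642.27642 / (1+0.123)^4 = 42530.37283
Total PV = 143669.06385 + 42530.37283 = 186199.43667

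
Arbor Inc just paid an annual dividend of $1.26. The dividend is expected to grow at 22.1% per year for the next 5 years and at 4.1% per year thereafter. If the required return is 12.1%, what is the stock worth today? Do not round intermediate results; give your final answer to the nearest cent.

$33.34

D_1 = 1.53846
D_2 = 1.87846
D_3 = 2.29360
D_4 = 2.80048
D_5 = 3.41939
Terminal value at year 5: TV = D_5×(1+g_2)/(r−g_2) = 3.55959/0.08 = 44.49484
P_0 = D_1/(1+r)^1 + D_2/(1+r)^2 + D_3/(1+r)^3 + D_4/(1+r)^4 + D_5/(1+r)^5 + TV/(1+r)^5
    = 1.37240 + 1.49483 + 1.62817 + 1.77342 + 1.93162 + 25.13515 = 33.33559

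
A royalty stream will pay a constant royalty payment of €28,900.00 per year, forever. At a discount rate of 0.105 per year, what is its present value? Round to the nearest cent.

€275238.10

Level perpetuity: PV = C / r = €28,900.00 / 0.105 = €275,238.10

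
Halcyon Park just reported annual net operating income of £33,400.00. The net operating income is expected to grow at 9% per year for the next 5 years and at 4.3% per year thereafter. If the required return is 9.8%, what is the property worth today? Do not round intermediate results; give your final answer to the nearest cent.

£774030.09

D_1 = 36406.00000
D_2 = 39682.54000
D_3 = 43253.96860
D_4 = 47146.82577
D_5 = 51390.04009
Terminal value at year 5: TV = D_5×(1+g_2)/(r−g_2) = 53599.81182/0.055 = 974542.03305
P_0 = D_1/(1+r)^1 + D_2/(1+r)^2 + D_3/(1+r)^3 + D_4/(1+r)^4 + D_5/(1+r)^5 + TV/(1+r)^5
    = 33156.64845 + 32915.06996 + 32675.25160 + 32437.18055 + 32200.84408 + 610645.09766 = 774030.09229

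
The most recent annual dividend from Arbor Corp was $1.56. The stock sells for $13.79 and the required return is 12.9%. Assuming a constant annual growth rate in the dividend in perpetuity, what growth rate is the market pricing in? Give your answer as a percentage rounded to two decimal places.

1.43%

P = D₀(1+g)/(r−g) ⇒ P(r−g) = D₀(1+g) ⇒ g(P+D₀) = P·r − D₀
g = (P·r − D₀)/(P + D₀) = ($13.79×0.129 − $1.56) / ($13.79 + $1.56) = 0.014261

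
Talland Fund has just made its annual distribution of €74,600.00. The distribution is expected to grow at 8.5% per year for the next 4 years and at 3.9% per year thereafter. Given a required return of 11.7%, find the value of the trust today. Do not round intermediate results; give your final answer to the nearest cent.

€1162270.90

D_1 = 80941.00000
D_2 = 87820.98500
D_3 = 95285.76873
D_4 = 103385.05907
Terminal value at year 4: TV = D_4×(1+g_2)/(r−g_2) = 107417.07637/0.078 = 1377142.00475
P_0 = D_1/(1+r)^1 + D_2/(1+r)^2 + D_3/(1+r)^3 + D_4/(1+r)^4 + TV/(1+r)^4
    = 72462.84691 + 70386.91934 + 68370.46328 + 66411.77498 + 884638.90008 = 1162270.90459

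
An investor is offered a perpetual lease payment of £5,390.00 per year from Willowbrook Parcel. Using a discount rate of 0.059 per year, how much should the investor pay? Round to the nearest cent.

£91355.93

Level perpetuity: PV = C / r = £5,390.00 / 0.059 = £91,355.93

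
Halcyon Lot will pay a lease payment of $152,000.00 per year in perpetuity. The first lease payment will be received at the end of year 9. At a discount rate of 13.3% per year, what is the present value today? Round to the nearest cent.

Value at end of year 8: C / r = $152,000.00 / 0.133 = $1,142,857.1429
Discount to today: PV = $1,142,857.1429 / (1 + 0.133)^8 = $1,142,857.1429 / 2.715434 = $420,874.55

$420874.55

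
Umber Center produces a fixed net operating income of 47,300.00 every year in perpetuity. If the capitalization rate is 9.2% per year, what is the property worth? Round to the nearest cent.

Level perpetuity: PV = C / r = 47,300.00 / 0.092 = 514,130.43

514130.43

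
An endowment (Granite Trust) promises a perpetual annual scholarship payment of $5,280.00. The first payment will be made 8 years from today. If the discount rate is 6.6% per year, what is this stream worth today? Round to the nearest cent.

$51143.40

Value at end of year 7: C / r = $5,280.00 / 0.066 = $80,000.0000
Discount to today: PV = $80,000.0000 / (1 + 0.066)^7 = $80,000.0000 / 1.564229 = $51,143.40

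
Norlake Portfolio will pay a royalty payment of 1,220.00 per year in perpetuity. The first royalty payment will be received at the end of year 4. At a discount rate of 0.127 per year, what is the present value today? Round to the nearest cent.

Value at end of year 3: C / r = 1,220.00 / 0.127 = 9,606.2992
Discount to today: PV = 9,606.2992 / (1 + 0.127)^3 = 9,606.2992 / 1.431435 = 6,710.96

6710.96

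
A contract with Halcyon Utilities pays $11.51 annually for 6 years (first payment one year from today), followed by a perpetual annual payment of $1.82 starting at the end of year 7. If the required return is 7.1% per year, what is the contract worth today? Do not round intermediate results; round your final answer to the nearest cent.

$71.68

PV of 6-year annuity: $11.51 × [1 − (1+0.071)^−6] / 0.071 = 54.69391
Perpetuity value at year 6: $1.82 / 0.071 = 25.63380
PV of perpetuity: 25.63380 / (1+0.071)^6 = 16.98542
Total PV = 54.69391 + 16.98542 = 71.67933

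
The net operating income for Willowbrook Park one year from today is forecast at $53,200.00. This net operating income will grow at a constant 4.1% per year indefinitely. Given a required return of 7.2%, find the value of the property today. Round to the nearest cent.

Growing perpetuity: P = D₁ / (r − g) = $53,200.0000 / (0.072 − 0.041) = $1,716,129.03

$1716129.03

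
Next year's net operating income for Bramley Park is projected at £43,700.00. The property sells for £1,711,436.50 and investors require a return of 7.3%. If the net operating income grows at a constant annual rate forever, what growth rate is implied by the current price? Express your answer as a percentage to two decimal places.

P = D₁/(r−g) ⇒ g = r − D₁/P = 0.073 − £43,700.00/£1,711,436.50 = 0.047466

4.75%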